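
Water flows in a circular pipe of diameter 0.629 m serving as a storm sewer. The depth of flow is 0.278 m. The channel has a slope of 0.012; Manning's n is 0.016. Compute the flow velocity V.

For a circular section of diameter D = 0.629 m at depth y = 0.278 m, the central angle is θ = 2 arccos(1 − 2y/D) = 2.909 rad. Then A = (D²/8)(θ − sin θ) = 0.1325 m² and P = Dθ/2 = 0.9149 m.
Hydraulic radius R = A/P = 0.1325/0.9149 = 0.1448 m.
From Manning's equation, V = (1/n) R^(2/3) S^(1/2) = (1/0.016) × 0.1448^(2/3) × 0.012^(1/2) = 1.89 m/s.

V = 1.89 m/s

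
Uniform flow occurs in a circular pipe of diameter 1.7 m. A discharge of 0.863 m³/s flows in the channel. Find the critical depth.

y_c = 0.453 m

At critical depth, Q² T / (g A³) = 1, i.e. A³/T = Q²/g = 0.863²/9.81 = 0.07592.
At y = 0.337 m: A³/T = 0.02397 — too small.
At y = 0.532 m: A³/T = 0.142 — too large.
At y = 0.453 m: A³/T = 0.07609 — ≈ 0.07592.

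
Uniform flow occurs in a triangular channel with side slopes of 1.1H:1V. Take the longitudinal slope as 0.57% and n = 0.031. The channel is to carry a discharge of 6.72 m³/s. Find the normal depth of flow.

Manning's equation rearranged: A R^(2/3) = nQ / (1·√S) = 0.031 × 6.72 / (√0.0057) = 2.759.
Trying y = 1.6 m: A R^(2/3) = 1.985 — low.
Trying y = 2.18 m: A R^(2/3) = 4.53 — high.
Trying y = 1.81 m: A R^(2/3) = 2.758 — matches.

y_n = 1.81 m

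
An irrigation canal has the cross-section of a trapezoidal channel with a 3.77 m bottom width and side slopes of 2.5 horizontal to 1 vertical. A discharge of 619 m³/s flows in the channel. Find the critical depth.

At critical depth, Q² T / (g A³) = 1, i.e. A³/T = Q²/g = 619²/9.81 = 39060.
At y = 7 m: A³/T = 85130 — high.
At y = 4.33 m: A³/T = 9929 — low.
At y = 5.89 m: A³/T = 38910 — ≈ 39060.

y_c = 5.89 m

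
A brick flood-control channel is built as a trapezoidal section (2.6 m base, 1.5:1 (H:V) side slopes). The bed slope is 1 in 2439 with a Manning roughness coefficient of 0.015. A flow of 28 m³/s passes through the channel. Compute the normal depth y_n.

Manning's equation rearranged: A R^(2/3) = nQ / (1·√S) = 0.015 × 28 / (√0.00041) = 20.74.
Trying y = 2.15 m: A R^(2/3) = 14.22 — low.
Trying y = 2.8 m: A R^(2/3) = 24.95 — high.
Trying y = 2.57 m: A R^(2/3) = 20.74 — matches.

y_n = 2.57 m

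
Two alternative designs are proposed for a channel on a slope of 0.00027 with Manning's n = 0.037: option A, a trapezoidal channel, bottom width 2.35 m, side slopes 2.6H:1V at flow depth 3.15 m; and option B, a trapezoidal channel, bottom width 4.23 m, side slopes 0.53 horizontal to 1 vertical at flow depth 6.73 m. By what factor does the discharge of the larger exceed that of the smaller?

2.18

Channel A: With bottom width b = 2.35 m and side slope z = 2.6: A = (b + zy)y = (2.35 + 2.6×3.15)×3.15 = 33.2 m²; P = b + 2y√(1+z²) = 2.35 + 2×3.15×2.786 = 19.9 m. Hydraulic radius R = A/P = 33.2/19.9 = 1.668 m. Q_A = (1/0.037)·33.2·1.668^(2/3)·√0.00027 = 20.74 m³/s.
Channel B: With bottom width b = 4.23 m and side slope z = 0.53: A = (b + zy)y = (4.23 + 0.53×6.73)×6.73 = 52.47 m²; P = b + 2y√(1+z²) = 4.23 + 2×6.73×1.132 = 19.46 m. Hydraulic radius R = A/P = 52.47/19.46 = 2.696 m. Q_B = (1/0.037)·52.47·2.696^(2/3)·√0.00027 = 45.14 m³/s.
The larger discharge is 45.14 m³/s and the smaller is 20.74 m³/s; the ratio is 2.18.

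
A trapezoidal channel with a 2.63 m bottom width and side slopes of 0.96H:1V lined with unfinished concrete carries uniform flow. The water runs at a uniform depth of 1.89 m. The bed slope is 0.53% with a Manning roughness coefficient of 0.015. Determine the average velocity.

With bottom width b = 2.63 m and side slope z = 0.96: A = (b + zy)y = (2.63 + 0.96×1.89)×1.89 = 8.4 m²; P = b + 2y√(1+z²) = 2.63 + 2×1.89×1.386 = 7.87 m.
Hydraulic radius R = A/P = 8.4/7.87 = 1.067 m.
From Manning's equation, V = (1/n) R^(2/3) S^(1/2) = (1/0.015) × 1.067^(2/3) × 0.0053^(1/2) = 5.07 m/s.

V = 5.07 m/s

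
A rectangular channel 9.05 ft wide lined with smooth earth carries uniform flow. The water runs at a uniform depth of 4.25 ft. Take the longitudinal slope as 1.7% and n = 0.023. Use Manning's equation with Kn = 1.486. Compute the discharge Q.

Flow area A = b·y = 9.05 × 4.25 = 38.46 ft². Wetted perimeter P = b + 2y = 9.05 + 2×4.25 = 17.55 ft.
Hydraulic radius R = A/P = 38.46/17.55 = 2.192 ft.
Manning's equation: Q = (1.486/n) A R^(2/3) S^(1/2) = (1.486/0.023) × 38.46 × 2.192^(2/3) × 0.017^(1/2) = 547 ft³/s.

Q = 547 ft³/s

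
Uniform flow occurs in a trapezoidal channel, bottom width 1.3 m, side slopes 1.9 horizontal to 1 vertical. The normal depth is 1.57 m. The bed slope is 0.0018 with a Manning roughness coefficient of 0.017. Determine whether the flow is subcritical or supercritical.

With bottom width b = 1.3 m and side slope z = 1.9: A = (b + zy)y = (1.3 + 1.9×1.57)×1.57 = 6.724 m²; P = b + 2y√(1+z²) = 1.3 + 2×1.57×2.147 = 8.042 m.
Hydraulic radius R = A/P = 6.724/8.042 = 0.8362 m.
V = (1/n) R^(2/3) √S = (1/0.017) × 0.8362^(2/3) × √0.0018 = 2.215 m/s. Hydraulic depth D_h = A/T = 6.724/7.266 = 0.9254 m.
Froude number Fr = V/√(g·D_h) = 2.215/√(9.81×0.9254) = 0.735, which is less than 1, so the flow is subcritical.

subcritical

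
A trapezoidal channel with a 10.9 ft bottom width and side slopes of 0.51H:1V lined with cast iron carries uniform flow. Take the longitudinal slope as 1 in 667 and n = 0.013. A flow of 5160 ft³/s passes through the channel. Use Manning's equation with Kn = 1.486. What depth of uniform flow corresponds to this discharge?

y_n = 16.8 ft

Manning's equation rearranged: A R^(2/3) = nQ / (1.486·√S) = 0.013 × 5160 / (1.486 × √0.001499) = 1166.
Try y = 11.9 ft: A R^(2/3) = 619.1 — short.
Try y = 18.2 ft: A R^(2/3) = 1356 — over.
Try y = 16.8 ft: A R^(2/3) = 1166 — close enough.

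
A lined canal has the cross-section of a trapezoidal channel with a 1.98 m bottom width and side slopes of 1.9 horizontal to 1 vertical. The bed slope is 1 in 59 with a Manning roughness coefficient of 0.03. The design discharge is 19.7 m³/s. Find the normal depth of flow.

y_n = 1.26 m

Manning's equation rearranged: A R^(2/3) = nQ / (1·√S) = 0.03 × 19.7 / (√0.01695) = 4.54.
At y = 1.08 m: A R^(2/3) = 3.294 — too small.
At y = 1.42 m: A R^(2/3) = 5.831 — too large.
At y = 1.26 m: A R^(2/3) = 4.532 — ≈ 4.54.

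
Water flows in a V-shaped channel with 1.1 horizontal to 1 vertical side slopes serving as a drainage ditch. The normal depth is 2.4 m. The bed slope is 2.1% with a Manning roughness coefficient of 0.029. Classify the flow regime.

supercritical

For a triangular section with side slope z = 1.1: A = zy² = 1.1×2.4² = 6.336 m²; P = 2y√(1+z²) = 2×2.4×1.487 = 7.136 m.
Hydraulic radius R = A/P = 6.336/7.136 = 0.8879 m.
V = (1/n) R^(2/3) √S = (1/0.029) × 0.8879^(2/3) × √0.021 = 4.616 m/s. Hydraulic depth D_h = A/T = 6.336/5.28 = 1.2 m.
Froude number Fr = V/√(g·D_h) = 4.616/√(9.81×1.2) = 1.35, which is greater than 1, so the flow is supercritical.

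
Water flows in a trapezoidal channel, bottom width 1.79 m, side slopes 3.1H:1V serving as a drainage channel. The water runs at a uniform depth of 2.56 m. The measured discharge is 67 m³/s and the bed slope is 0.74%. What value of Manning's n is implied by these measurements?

With bottom width b = 1.79 m and side slope z = 3.1: A = (b + zy)y = (1.79 + 3.1×2.56)×2.56 = 24.9 m²; P = b + 2y√(1+z²) = 1.79 + 2×2.56×3.257 = 18.47 m.
Hydraulic radius R = A/P = 24.9/18.47 = 1.348 m.
Rearranging Manning's equation: n = (1/Q) A R^(2/3) S^(1/2) = (1/67) × 24.9 × 1.348^(2/3) × √0.0074 = 0.039.

n = 0.039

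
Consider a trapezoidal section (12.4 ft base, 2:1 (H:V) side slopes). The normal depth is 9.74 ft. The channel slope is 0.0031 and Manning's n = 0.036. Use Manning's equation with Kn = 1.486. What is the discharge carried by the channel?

Q = 2240 ft³/s

With bottom width b = 12.4 ft and side slope z = 2: A = (b + zy)y = (12.4 + 2×9.74)×9.74 = 310.5 ft²; P = b + 2y√(1+z²) = 12.4 + 2×9.74×2.236 = 55.96 ft.
Hydraulic radius R = A/P = 310.5/55.96 = 5.549 ft.
Manning's equation: Q = (1.486/n) A R^(2/3) S^(1/2) = (1.486/0.036) × 310.5 × 5.549^(2/3) × 0.0031^(1/2) = 2240 ft³/s.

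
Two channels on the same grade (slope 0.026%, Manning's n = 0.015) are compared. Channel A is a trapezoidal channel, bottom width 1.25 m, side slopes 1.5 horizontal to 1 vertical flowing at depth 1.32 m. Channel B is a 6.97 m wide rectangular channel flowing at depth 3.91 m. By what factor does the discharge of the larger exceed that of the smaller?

Channel A: With bottom width b = 1.25 m and side slope z = 1.5: A = (b + zy)y = (1.25 + 1.5×1.32)×1.32 = 4.264 m²; P = b + 2y√(1+z²) = 1.25 + 2×1.32×1.803 = 6.009 m. Hydraulic radius R = A/P = 4.264/6.009 = 0.7095 m. Q_A = (1/0.015)·4.264·0.7095^(2/3)·√0.00026 = 3.646 m³/s.
Channel B: Flow area A = b·y = 6.97 × 3.91 = 27.25 m². Wetted perimeter P = b + 2y = 6.97 + 2×3.91 = 14.79 m. Hydraulic radius R = A/P = 27.25/14.79 = 1.843 m. Q_B = (1/0.015)·27.25·1.843^(2/3)·√0.00026 = 44.03 m³/s.
The larger discharge is 44.03 m³/s and the smaller is 3.646 m³/s; the ratio is 12.1.

12.1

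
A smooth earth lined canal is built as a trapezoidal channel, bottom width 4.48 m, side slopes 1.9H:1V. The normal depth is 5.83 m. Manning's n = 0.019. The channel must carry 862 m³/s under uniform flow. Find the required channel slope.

S = 0.0073

With bottom width b = 4.48 m and side slope z = 1.9: A = (b + zy)y = (4.48 + 1.9×5.83)×5.83 = 90.7 m²; P = b + 2y√(1+z²) = 4.48 + 2×5.83×2.147 = 29.52 m.
Hydraulic radius R = A/P = 90.7/29.52 = 3.073 m.
From Manning's equation, S = [nQ / (1 A R^(2/3))]² = [0.019 × 862 / (1 × 90.7 × 3.073^(2/3))]² = 0.0073.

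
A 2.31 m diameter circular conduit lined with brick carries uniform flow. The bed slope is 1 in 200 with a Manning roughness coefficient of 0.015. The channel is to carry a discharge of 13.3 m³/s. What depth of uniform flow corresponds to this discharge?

y_n = 1.84 m

Manning's equation rearranged: A R^(2/3) = nQ / (1·√S) = 0.015 × 13.3 / (√0.005) = 2.821.
At y = 2.09 m: A R^(2/3) = 3.104 — over.
At y = 1.48 m: A R^(2/3) = 2.153 — short.
At y = 1.84 m: A R^(2/3) = 2.829 — close enough.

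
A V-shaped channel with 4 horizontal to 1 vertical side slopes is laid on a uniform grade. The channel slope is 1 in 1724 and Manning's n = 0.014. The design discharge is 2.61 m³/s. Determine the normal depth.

Manning's equation rearranged: A R^(2/3) = nQ / (1·√S) = 0.014 × 2.61 / (√0.00058) = 1.517.
Trying y = 1.05 m: A R^(2/3) = 2.813 — too large.
Trying y = 0.592 m: A R^(2/3) = 0.6102 — too small.
Trying y = 0.833 m: A R^(2/3) = 1.517 — matches.

y_n = 0.833 m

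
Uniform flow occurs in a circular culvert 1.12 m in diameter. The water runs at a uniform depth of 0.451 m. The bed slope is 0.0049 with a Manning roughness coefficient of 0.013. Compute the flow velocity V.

For a circular section of diameter D = 1.12 m at depth y = 0.451 m, the central angle is θ = 2 arccos(1 − 2y/D) = 2.75 rad. Then A = (D²/8)(θ − sin θ) = 0.3713 m² and P = Dθ/2 = 1.54 m.
Hydraulic radius R = A/P = 0.3713/1.54 = 0.2411 m.
From Manning's equation, V = (1/n) R^(2/3) S^(1/2) = (1/0.013) × 0.2411^(2/3) × 0.0049^(1/2) = 2.09 m/s.

V = 2.09 m/s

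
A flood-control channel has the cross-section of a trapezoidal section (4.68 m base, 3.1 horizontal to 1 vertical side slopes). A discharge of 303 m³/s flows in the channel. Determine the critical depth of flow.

y_c = 3.87 m

At critical depth, Q² T / (g A³) = 1, i.e. A³/T = Q²/g = 303²/9.81 = 9359.
At y = 3.43 m: A³/T = 5585 — short.
At y = 4.22 m: A³/T = 13650 — over.
At y = 3.87 m: A³/T = 9376 — matches.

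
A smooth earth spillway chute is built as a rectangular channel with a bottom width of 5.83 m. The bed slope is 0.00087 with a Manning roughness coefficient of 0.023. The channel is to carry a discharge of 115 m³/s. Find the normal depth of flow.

y_n = 9.08 m

Manning's equation rearranged: A R^(2/3) = nQ / (1·√S) = 0.023 × 115 / (√0.00087) = 89.67.
At y = 7.04 m: A R^(2/3) = 66.48 — low.
At y = 11.3 m: A R^(2/3) = 115.4 — high.
At y = 9.08 m: A R^(2/3) = 89.72 — matches.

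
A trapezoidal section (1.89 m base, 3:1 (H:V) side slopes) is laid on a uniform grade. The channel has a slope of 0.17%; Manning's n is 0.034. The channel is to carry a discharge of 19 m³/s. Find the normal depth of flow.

Manning's equation rearranged: A R^(2/3) = nQ / (1·√S) = 0.034 × 19 / (√0.0017) = 15.67.
Trying y = 1.61 m: A R^(2/3) = 10.06 — low.
Trying y = 2.32 m: A R^(2/3) = 23.69 — high.
Trying y = 1.95 m: A R^(2/3) = 15.7 — matches.

y_n = 1.95 m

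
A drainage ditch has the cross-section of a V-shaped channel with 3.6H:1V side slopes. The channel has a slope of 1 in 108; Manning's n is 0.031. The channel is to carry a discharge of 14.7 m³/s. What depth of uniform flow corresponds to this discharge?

y_n = 1.33 m

Manning's equation rearranged: A R^(2/3) = nQ / (1·√S) = 0.031 × 14.7 / (√0.009259) = 4.736.
Trying y = 1.48 m: A R^(2/3) = 6.293 — too large.
Trying y = 1.33 m: A R^(2/3) = 4.733 — ≈ 4.736.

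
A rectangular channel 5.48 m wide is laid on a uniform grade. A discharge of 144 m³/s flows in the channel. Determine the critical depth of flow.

For a rectangular channel, critical depth y_c = (q²/g)^(1/3) where q = Q/b = 144/5.48 = 26.28 m²/s.
So y_c = (26.28²/9.81)^(1/3) = 4.13 m.

y_c = 4.13 m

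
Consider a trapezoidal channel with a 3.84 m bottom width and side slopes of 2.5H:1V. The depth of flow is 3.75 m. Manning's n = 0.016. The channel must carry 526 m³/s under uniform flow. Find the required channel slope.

With bottom width b = 3.84 m and side slope z = 2.5: A = (b + zy)y = (3.84 + 2.5×3.75)×3.75 = 49.56 m²; P = b + 2y√(1+z²) = 3.84 + 2×3.75×2.693 = 24.03 m.
Hydraulic radius R = A/P = 49.56/24.03 = 2.062 m.
From Manning's equation, S = [nQ / (1 A R^(2/3))]² = [0.016 × 526 / (1 × 49.56 × 2.062^(2/3))]² = 0.011.

S = 0.011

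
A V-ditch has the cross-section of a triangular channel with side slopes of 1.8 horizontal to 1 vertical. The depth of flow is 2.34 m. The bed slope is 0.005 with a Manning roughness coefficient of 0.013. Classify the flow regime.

supercritical

For a triangular section with side slope z = 1.8: A = zy² = 1.8×2.34² = 9.856 m²; P = 2y√(1+z²) = 2×2.34×2.059 = 9.637 m.
Hydraulic radius R = A/P = 9.856/9.637 = 1.023 m.
V = (1/n) R^(2/3) √S = (1/0.013) × 1.023^(2/3) × √0.005 = 5.522 m/s. Hydraulic depth D_h = A/T = 9.856/8.424 = 1.17 m.
Froude number Fr = V/√(g·D_h) = 5.522/√(9.81×1.17) = 1.63, which is greater than 1, so the flow is supercritical.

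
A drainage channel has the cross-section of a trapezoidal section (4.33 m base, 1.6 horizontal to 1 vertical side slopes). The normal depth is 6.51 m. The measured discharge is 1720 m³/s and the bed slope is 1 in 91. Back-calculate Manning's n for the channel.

With bottom width b = 4.33 m and side slope z = 1.6: A = (b + zy)y = (4.33 + 1.6×6.51)×6.51 = 96 m²; P = b + 2y√(1+z²) = 4.33 + 2×6.51×1.887 = 28.9 m.
Hydraulic radius R = A/P = 96/28.9 = 3.322 m.
Rearranging Manning's equation: n = (1/Q) A R^(2/3) S^(1/2) = (1/1720) × 96 × 3.322^(2/3) × √0.01099 = 0.013.

n = 0.013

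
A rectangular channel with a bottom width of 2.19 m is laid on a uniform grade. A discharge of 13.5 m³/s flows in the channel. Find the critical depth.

For a rectangular channel, critical depth y_c = (q²/g)^(1/3) where q = Q/b = 13.5/2.19 = 6.164 m²/s.
So y_c = (6.164²/9.81)^(1/3) = 1.57 m.

y_c = 1.57 m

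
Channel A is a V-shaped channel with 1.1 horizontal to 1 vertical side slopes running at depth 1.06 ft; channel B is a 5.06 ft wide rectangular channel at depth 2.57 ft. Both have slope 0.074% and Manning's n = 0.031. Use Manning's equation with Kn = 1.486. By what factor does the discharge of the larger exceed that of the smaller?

23.1

Channel A: For a triangular section with side slope z = 1.1: A = zy² = 1.1×1.06² = 1.236 ft²; P = 2y√(1+z²) = 2×1.06×1.487 = 3.152 ft. Hydraulic radius R = A/P = 1.236/3.152 = 0.3922 ft. Q_A = (1.486/0.031)·1.236·0.3922^(2/3)·√0.00074 = 0.8635 ft³/s.
Channel B: Flow area A = b·y = 5.06 × 2.57 = 13 ft². Wetted perimeter P = b + 2y = 5.06 + 2×2.57 = 10.2 ft. Hydraulic radius R = A/P = 13/10.2 = 1.275 ft. Q_B = (1.486/0.031)·13·1.275^(2/3)·√0.00074 = 19.94 ft³/s.
The larger discharge is 19.94 ft³/s and the smaller is 0.8635 ft³/s; the ratio is 23.1.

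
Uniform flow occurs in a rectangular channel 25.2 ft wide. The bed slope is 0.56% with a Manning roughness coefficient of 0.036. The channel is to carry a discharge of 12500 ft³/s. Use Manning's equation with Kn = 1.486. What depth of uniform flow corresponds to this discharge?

y_n = 36.2 ft

Manning's equation rearranged: A R^(2/3) = nQ / (1.486·√S) = 0.036 × 12500 / (1.486 × √0.0056) = 4047.
Try y = 30.4 ft: A R^(2/3) = 3292 — too small.
Try y = 39.5 ft: A R^(2/3) = 4481 — too large.
Try y = 36.2 ft: A R^(2/3) = 4048 — matches.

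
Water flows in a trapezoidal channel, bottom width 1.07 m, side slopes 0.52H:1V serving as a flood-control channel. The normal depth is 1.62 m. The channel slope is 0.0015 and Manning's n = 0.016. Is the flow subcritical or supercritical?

With bottom width b = 1.07 m and side slope z = 0.52: A = (b + zy)y = (1.07 + 0.52×1.62)×1.62 = 3.098 m²; P = b + 2y√(1+z²) = 1.07 + 2×1.62×1.127 = 4.722 m.
Hydraulic radius R = A/P = 3.098/4.722 = 0.6561 m.
V = (1/n) R^(2/3) √S = (1/0.016) × 0.6561^(2/3) × √0.0015 = 1.828 m/s. Hydraulic depth D_h = A/T = 3.098/2.755 = 1.125 m.
Froude number Fr = V/√(g·D_h) = 1.828/√(9.81×1.125) = 0.55, which is less than 1, so the flow is subcritical.

subcritical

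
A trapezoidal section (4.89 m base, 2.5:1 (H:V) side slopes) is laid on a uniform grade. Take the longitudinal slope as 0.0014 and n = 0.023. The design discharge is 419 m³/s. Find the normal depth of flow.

Manning's equation rearranged: A R^(2/3) = nQ / (1·√S) = 0.023 × 419 / (√0.0014) = 257.6.
Trying y = 5.24 m: A R^(2/3) = 189.4 — short.
Trying y = 7.41 m: A R^(2/3) = 427.9 — over.
Trying y = 5.98 m: A R^(2/3) = 257.6 — ≈ 257.6.

y_n = 5.98 m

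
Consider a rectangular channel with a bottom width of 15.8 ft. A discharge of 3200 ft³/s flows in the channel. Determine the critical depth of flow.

For a rectangular channel, critical depth y_c = (q²/g)^(1/3) where q = Q/b = 3200/15.8 = 202.5 ft²/s.
So y_c = (202.5²/32.2)^(1/3) = 10.8 ft.

y_c = 10.8 ft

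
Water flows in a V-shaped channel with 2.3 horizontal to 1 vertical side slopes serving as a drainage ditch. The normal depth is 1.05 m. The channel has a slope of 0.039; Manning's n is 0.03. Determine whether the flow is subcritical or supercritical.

supercritical

For a triangular section with side slope z = 2.3: A = zy² = 2.3×1.05² = 2.536 m²; P = 2y√(1+z²) = 2×1.05×2.508 = 5.267 m.
Hydraulic radius R = A/P = 2.536/5.267 = 0.4815 m.
V = (1/n) R^(2/3) √S = (1/0.03) × 0.4815^(2/3) × √0.039 = 4.044 m/s. Hydraulic depth D_h = A/T = 2.536/4.83 = 0.525 m.
Froude number Fr = V/√(g·D_h) = 4.044/√(9.81×0.525) = 1.78, which is greater than 1, so the flow is supercritical.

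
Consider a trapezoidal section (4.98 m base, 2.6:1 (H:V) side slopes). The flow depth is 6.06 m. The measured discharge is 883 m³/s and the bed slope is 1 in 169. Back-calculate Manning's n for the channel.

n = 0.024

With bottom width b = 4.98 m and side slope z = 2.6: A = (b + zy)y = (4.98 + 2.6×6.06)×6.06 = 125.7 m²; P = b + 2y√(1+z²) = 4.98 + 2×6.06×2.786 = 38.74 m.
Hydraulic radius R = A/P = 125.7/38.74 = 3.243 m.
Rearranging Manning's equation: n = (1/Q) A R^(2/3) S^(1/2) = (1/883) × 125.7 × 3.243^(2/3) × √0.005917 = 0.024.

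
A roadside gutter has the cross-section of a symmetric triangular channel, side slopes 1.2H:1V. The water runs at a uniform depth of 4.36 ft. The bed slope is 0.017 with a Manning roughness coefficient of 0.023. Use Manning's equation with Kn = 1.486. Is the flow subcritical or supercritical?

supercritical

For a triangular section with side slope z = 1.2: A = zy² = 1.2×4.36² = 22.81 ft²; P = 2y√(1+z²) = 2×4.36×1.562 = 13.62 ft.
Hydraulic radius R = A/P = 22.81/13.62 = 1.675 ft.
V = (1.486/n) R^(2/3) √S = (1.486/0.023) × 1.675^(2/3) × √0.017 = 11.88 ft/s. Hydraulic depth D_h = A/T = 22.81/10.46 = 2.18 ft.
Froude number Fr = V/√(g·D_h) = 11.88/√(32.2×2.18) = 1.42, which is greater than 1, so the flow is supercritical.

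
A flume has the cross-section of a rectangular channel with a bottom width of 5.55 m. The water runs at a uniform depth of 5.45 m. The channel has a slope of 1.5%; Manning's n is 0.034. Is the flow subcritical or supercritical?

subcritical

Flow area A = b·y = 5.55 × 5.45 = 30.25 m². Wetted perimeter P = b + 2y = 5.55 + 2×5.45 = 16.45 m.
Hydraulic radius R = A/P = 30.25/16.45 = 1.839 m.
V = (1/n) R^(2/3) √S = (1/0.034) × 1.839^(2/3) × √0.015 = 5.406 m/s. Hydraulic depth D_h = A/T = 30.25/5.55 = 5.45 m.
Froude number Fr = V/√(g·D_h) = 5.406/√(9.81×5.45) = 0.739, which is less than 1, so the flow is subcritical.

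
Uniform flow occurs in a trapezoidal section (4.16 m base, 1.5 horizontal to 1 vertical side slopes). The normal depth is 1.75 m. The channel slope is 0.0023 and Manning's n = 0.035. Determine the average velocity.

V = 1.49 m/s

With bottom width b = 4.16 m and side slope z = 1.5: A = (b + zy)y = (4.16 + 1.5×1.75)×1.75 = 11.87 m²; P = b + 2y√(1+z²) = 4.16 + 2×1.75×1.803 = 10.47 m.
Hydraulic radius R = A/P = 11.87/10.47 = 1.134 m.
From Manning's equation, V = (1/n) R^(2/3) S^(1/2) = (1/0.035) × 1.134^(2/3) × 0.0023^(1/2) = 1.49 m/s.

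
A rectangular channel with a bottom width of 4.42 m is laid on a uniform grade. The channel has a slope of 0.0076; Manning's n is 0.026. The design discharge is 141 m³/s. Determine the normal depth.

y_n = 6.77 m

Manning's equation rearranged: A R^(2/3) = nQ / (1·√S) = 0.026 × 141 / (√0.0076) = 42.05.
At y = 5.25 m: A R^(2/3) = 31.15 — low.
At y = 6.77 m: A R^(2/3) = 42.05 — ≈ 42.05.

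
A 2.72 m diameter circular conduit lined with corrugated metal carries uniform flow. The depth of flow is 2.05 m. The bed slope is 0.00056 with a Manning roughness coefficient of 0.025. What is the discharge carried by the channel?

For a circular section of diameter D = 2.72 m at depth y = 2.05 m, the central angle is θ = 2 arccos(1 − 2y/D) = 4.206 rad. Then A = (D²/8)(θ − sin θ) = 4.698 m² and P = Dθ/2 = 5.72 m.
Hydraulic radius R = A/P = 4.698/5.72 = 0.8214 m.
Manning's equation: Q = (1/n) A R^(2/3) S^(1/2) = (1/0.025) × 4.698 × 0.8214^(2/3) × 0.00056^(1/2) = 3.9 m³/s.

Q = 3.9 m³/s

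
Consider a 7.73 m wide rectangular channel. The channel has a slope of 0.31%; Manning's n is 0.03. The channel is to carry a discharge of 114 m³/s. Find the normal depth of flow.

y_n = 4.79 m

Manning's equation rearranged: A R^(2/3) = nQ / (1·√S) = 0.03 × 114 / (√0.0031) = 61.43.
At y = 3.54 m: A R^(2/3) = 41.2 — short.
At y = 5.55 m: A R^(2/3) = 74.28 — over.
At y = 4.79 m: A R^(2/3) = 61.47 — close enough.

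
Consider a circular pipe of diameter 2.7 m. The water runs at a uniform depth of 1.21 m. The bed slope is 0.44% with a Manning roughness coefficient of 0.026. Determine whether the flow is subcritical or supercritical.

For a circular section of diameter D = 2.7 m at depth y = 1.21 m, the central angle is θ = 2 arccos(1 − 2y/D) = 2.934 rad. Then A = (D²/8)(θ − sin θ) = 2.485 m² and P = Dθ/2 = 3.961 m.
Hydraulic radius R = A/P = 2.485/3.961 = 0.6275 m.
V = (1/n) R^(2/3) √S = (1/0.026) × 0.6275^(2/3) × √0.0044 = 1.87 m/s. Hydraulic depth D_h = A/T = 2.485/2.685 = 0.9255 m.
Froude number Fr = V/√(g·D_h) = 1.87/√(9.81×0.9255) = 0.621, which is less than 1, so the flow is subcritical.

subcritical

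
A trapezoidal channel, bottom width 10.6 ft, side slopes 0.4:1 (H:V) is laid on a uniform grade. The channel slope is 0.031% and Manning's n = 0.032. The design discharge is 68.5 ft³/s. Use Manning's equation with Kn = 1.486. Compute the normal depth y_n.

Manning's equation rearranged: A R^(2/3) = nQ / (1.486·√S) = 0.032 × 68.5 / (1.486 × √0.00031) = 83.78.
Trying y = 4.78 ft: A R^(2/3) = 120.6 — too large.
Trying y = 3.28 ft: A R^(2/3) = 66.33 — too small.
Trying y = 3.8 ft: A R^(2/3) = 83.74 — matches.

y_n = 3.8 ft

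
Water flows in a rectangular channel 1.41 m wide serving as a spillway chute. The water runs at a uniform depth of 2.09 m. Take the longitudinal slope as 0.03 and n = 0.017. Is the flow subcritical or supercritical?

Flow area A = b·y = 1.41 × 2.09 = 2.947 m². Wetted perimeter P = b + 2y = 1.41 + 2×2.09 = 5.59 m.
Hydraulic radius R = A/P = 2.947/5.59 = 0.5272 m.
V = (1/n) R^(2/3) √S = (1/0.017) × 0.5272^(2/3) × √0.03 = 6.649 m/s. Hydraulic depth D_h = A/T = 2.947/1.41 = 2.09 m.
Froude number Fr = V/√(g·D_h) = 6.649/√(9.81×2.09) = 1.47, which is greater than 1, so the flow is supercritical.

supercritical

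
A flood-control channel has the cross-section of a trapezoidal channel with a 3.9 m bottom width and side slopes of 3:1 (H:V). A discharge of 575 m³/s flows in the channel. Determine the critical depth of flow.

At critical depth, Q² T / (g A³) = 1, i.e. A³/T = Q²/g = 575²/9.81 = 33700.
Try y = 6.41 m: A³/T = 76940 — over.
Try y = 4.43 m: A³/T = 14490 — short.
Try y = 5.35 m: A³/T = 33770 — matches.

y_c = 5.35 m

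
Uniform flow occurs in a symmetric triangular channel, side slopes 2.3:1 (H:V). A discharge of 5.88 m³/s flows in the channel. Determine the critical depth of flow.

y_c = 1.06 m

At critical depth, Q² T / (g A³) = 1, i.e. A³/T = Q²/g = 5.88²/9.81 = 3.524.
Try y = 1.26 m: A³/T = 8.4 — too large.
Try y = 0.727 m: A³/T = 0.5372 — too small.
Try y = 1.06 m: A³/T = 3.54 — ≈ 3.524.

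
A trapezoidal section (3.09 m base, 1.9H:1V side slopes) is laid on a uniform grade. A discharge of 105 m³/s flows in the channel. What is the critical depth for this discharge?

y_c = 2.92 m

At critical depth, Q² T / (g A³) = 1, i.e. A³/T = Q²/g = 105²/9.81 = 1124.
Try y = 2.28 m: A³/T = 412.3 — too small.
Try y = 3.32 m: A³/T = 1934 — too large.
Try y = 2.92 m: A³/T = 1131 — matches.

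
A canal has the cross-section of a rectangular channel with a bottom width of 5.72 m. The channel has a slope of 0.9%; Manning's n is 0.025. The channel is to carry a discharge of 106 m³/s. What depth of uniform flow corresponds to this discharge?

Manning's equation rearranged: A R^(2/3) = nQ / (1·√S) = 0.025 × 106 / (√0.009) = 27.93.
Trying y = 2.87 m: A R^(2/3) = 20.86 — too small.
Trying y = 4.5 m: A R^(2/3) = 37.36 — too large.
Trying y = 3.58 m: A R^(2/3) = 27.89 — matches.

y_n = 3.58 m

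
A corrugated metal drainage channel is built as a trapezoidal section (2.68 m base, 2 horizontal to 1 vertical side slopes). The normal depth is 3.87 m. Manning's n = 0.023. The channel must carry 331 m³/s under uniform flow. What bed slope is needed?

S = 0.014

With bottom width b = 2.68 m and side slope z = 2: A = (b + zy)y = (2.68 + 2×3.87)×3.87 = 40.33 m²; P = b + 2y√(1+z²) = 2.68 + 2×3.87×2.236 = 19.99 m.
Hydraulic radius R = A/P = 40.33/19.99 = 2.018 m.
From Manning's equation, S = [nQ / (1 A R^(2/3))]² = [0.023 × 331 / (1 × 40.33 × 2.018^(2/3))]² = 0.014.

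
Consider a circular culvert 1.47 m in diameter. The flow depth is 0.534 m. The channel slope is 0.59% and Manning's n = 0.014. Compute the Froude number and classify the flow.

supercritical

For a circular section of diameter D = 1.47 m at depth y = 0.534 m, the central angle is θ = 2 arccos(1 − 2y/D) = 2.588 rad. Then A = (D²/8)(θ − sin θ) = 0.5568 m² and P = Dθ/2 = 1.902 m.
Hydraulic radius R = A/P = 0.5568/1.902 = 0.2928 m.
V = (1/n) R^(2/3) √S = (1/0.014) × 0.2928^(2/3) × √0.0059 = 2.419 m/s. Hydraulic depth D_h = A/T = 0.5568/1.414 = 0.3938 m.
Froude number Fr = V/√(g·D_h) = 2.419/√(9.81×0.3938) = 1.23, which is greater than 1, so the flow is supercritical.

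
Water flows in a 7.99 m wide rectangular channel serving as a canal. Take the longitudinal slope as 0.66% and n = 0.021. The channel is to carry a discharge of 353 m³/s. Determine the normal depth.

y_n = 6.29 m

Manning's equation rearranged: A R^(2/3) = nQ / (1·√S) = 0.021 × 353 / (√0.0066) = 91.25.
Trying y = 4.61 m: A R^(2/3) = 61.17 — too small.
Trying y = 6.89 m: A R^(2/3) = 102.2 — too large.
Trying y = 6.29 m: A R^(2/3) = 91.17 — matches.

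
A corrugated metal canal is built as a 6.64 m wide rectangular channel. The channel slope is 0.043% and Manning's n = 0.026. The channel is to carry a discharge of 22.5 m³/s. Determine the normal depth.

y_n = 3.1 m

Manning's equation rearranged: A R^(2/3) = nQ / (1·√S) = 0.026 × 22.5 / (√0.00043) = 28.21.
Trying y = 2.54 m: A R^(2/3) = 21.5 — low.
Trying y = 3.1 m: A R^(2/3) = 28.2 — ≈ 28.21.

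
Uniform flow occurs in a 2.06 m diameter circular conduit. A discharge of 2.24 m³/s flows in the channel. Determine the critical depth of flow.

y_c = 0.7 m

At critical depth, Q² T / (g A³) = 1, i.e. A³/T = Q²/g = 2.24²/9.81 = 0.5115.
At y = 0.49 m: A³/T = 0.1277 — low.
At y = 0.817 m: A³/T = 0.9252 — high.
At y = 0.7 m: A³/T = 0.5101 — matches.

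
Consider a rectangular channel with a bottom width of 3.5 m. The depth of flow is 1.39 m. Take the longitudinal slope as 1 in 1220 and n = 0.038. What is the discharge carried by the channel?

Q = 3.09 m³/s

Flow area A = b·y = 3.5 × 1.39 = 4.865 m². Wetted perimeter P = b + 2y = 3.5 + 2×1.39 = 6.28 m.
Hydraulic radius R = A/P = 4.865/6.28 = 0.7747 m.
Manning's equation: Q = (1/n) A R^(2/3) S^(1/2) = (1/0.038) × 4.865 × 0.7747^(2/3) × 0.0008197^(1/2) = 3.09 m³/s.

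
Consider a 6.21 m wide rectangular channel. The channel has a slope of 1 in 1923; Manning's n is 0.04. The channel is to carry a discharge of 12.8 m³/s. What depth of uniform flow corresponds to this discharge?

Manning's equation rearranged: A R^(2/3) = nQ / (1·√S) = 0.04 × 12.8 / (√0.00052) = 22.45.
At y = 2.29 m: A R^(2/3) = 17.09 — too small.
At y = 3.19 m: A R^(2/3) = 26.8 — too large.
At y = 2.8 m: A R^(2/3) = 22.5 — close enough.

y_n = 2.8 m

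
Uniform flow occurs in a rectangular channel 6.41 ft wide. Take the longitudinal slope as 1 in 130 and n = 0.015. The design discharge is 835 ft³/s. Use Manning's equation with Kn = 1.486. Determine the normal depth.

y_n = 8.53 ft

Manning's equation rearranged: A R^(2/3) = nQ / (1.486·√S) = 0.015 × 835 / (1.486 × √0.007692) = 96.1.
At y = 10.8 ft: A R^(2/3) = 126.5 — too large.
At y = 7.09 ft: A R^(2/3) = 77.04 — too small.
At y = 8.53 ft: A R^(2/3) = 96.09 — close enough.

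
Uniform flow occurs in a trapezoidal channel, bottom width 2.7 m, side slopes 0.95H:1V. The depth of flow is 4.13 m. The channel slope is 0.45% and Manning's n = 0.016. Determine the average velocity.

V = 6.52 m/s

With bottom width b = 2.7 m and side slope z = 0.95: A = (b + zy)y = (2.7 + 0.95×4.13)×4.13 = 27.36 m²; P = b + 2y√(1+z²) = 2.7 + 2×4.13×1.379 = 14.09 m.
Hydraulic radius R = A/P = 27.36/14.09 = 1.941 m.
From Manning's equation, V = (1/n) R^(2/3) S^(1/2) = (1/0.016) × 1.941^(2/3) × 0.0045^(1/2) = 6.52 m/s.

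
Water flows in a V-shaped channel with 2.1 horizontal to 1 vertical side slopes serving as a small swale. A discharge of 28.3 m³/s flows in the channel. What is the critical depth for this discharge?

At critical depth, Q² T / (g A³) = 1, i.e. A³/T = Q²/g = 28.3²/9.81 = 81.64.
Trying y = 2.39 m: A³/T = 171.9 — over.
Trying y = 1.45 m: A³/T = 14.13 — short.
Trying y = 2.06 m: A³/T = 81.8 — ≈ 81.64.

y_c = 2.06 m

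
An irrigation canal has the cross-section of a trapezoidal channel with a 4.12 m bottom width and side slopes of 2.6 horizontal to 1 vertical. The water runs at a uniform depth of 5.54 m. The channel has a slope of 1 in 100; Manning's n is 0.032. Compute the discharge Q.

With bottom width b = 4.12 m and side slope z = 2.6: A = (b + zy)y = (4.12 + 2.6×5.54)×5.54 = 102.6 m²; P = b + 2y√(1+z²) = 4.12 + 2×5.54×2.786 = 34.99 m.
Hydraulic radius R = A/P = 102.6/34.99 = 2.933 m.
Manning's equation: Q = (1/n) A R^(2/3) S^(1/2) = (1/0.032) × 102.6 × 2.933^(2/3) × 0.01^(1/2) = 657 m³/s.

Q = 657 m³/s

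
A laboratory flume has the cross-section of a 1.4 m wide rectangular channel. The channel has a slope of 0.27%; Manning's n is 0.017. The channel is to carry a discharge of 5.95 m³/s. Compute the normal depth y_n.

Manning's equation rearranged: A R^(2/3) = nQ / (1·√S) = 0.017 × 5.95 / (√0.0027) = 1.947.
Trying y = 2.65 m: A R^(2/3) = 2.502 — too large.
Trying y = 1.88 m: A R^(2/3) = 1.68 — too small.
Trying y = 2.13 m: A R^(2/3) = 1.945 — ≈ 1.947.

y_n = 2.13 m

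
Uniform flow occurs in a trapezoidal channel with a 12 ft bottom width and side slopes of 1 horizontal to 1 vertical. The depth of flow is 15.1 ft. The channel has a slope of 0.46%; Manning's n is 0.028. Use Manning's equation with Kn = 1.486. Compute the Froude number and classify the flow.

With bottom width b = 12 ft and side slope z = 1: A = (b + zy)y = (12 + 1×15.1)×15.1 = 409.2 ft²; P = b + 2y√(1+z²) = 12 + 2×15.1×1.414 = 54.71 ft.
Hydraulic radius R = A/P = 409.2/54.71 = 7.48 ft.
V = (1.486/n) R^(2/3) √S = (1.486/0.028) × 7.48^(2/3) × √0.0046 = 13.77 ft/s. Hydraulic depth D_h = A/T = 409.2/42.2 = 9.697 ft.
Froude number Fr = V/√(g·D_h) = 13.77/√(32.2×9.697) = 0.779, which is less than 1, so the flow is subcritical.

subcritical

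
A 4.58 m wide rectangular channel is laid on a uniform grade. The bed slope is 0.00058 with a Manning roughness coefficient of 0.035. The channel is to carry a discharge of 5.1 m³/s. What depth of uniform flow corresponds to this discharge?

y_n = 1.66 m

Manning's equation rearranged: A R^(2/3) = nQ / (1·√S) = 0.035 × 5.1 / (√0.00058) = 7.412.
Trying y = 1.32 m: A R^(2/3) = 5.371 — short.
Trying y = 1.66 m: A R^(2/3) = 7.411 — close enough.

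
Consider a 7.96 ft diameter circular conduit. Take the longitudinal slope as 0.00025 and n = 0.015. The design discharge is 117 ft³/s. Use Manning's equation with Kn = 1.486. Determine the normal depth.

y_n = 6.19 ft

Manning's equation rearranged: A R^(2/3) = nQ / (1.486·√S) = 0.015 × 117 / (1.486 × √0.00025) = 74.69.
Trying y = 7.4 ft: A R^(2/3) = 84.65 — too large.
Trying y = 6.19 ft: A R^(2/3) = 74.75 — ≈ 74.69.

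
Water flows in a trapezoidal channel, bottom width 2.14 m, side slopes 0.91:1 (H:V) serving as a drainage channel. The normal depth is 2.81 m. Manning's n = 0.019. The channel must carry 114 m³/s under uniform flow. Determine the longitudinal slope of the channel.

With bottom width b = 2.14 m and side slope z = 0.91: A = (b + zy)y = (2.14 + 0.91×2.81)×2.81 = 13.2 m²; P = b + 2y√(1+z²) = 2.14 + 2×2.81×1.352 = 9.739 m.
Hydraulic radius R = A/P = 13.2/9.739 = 1.355 m.
From Manning's equation, S = [nQ / (1 A R^(2/3))]² = [0.019 × 114 / (1 × 13.2 × 1.355^(2/3))]² = 0.018.

S = 0.018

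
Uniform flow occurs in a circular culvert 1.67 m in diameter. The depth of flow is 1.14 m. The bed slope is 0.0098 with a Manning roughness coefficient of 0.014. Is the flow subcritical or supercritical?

For a circular section of diameter D = 1.67 m at depth y = 1.14 m, the central angle is θ = 2 arccos(1 − 2y/D) = 3.889 rad. Then A = (D²/8)(θ − sin θ) = 1.593 m² and P = Dθ/2 = 3.248 m.
Hydraulic radius R = A/P = 1.593/3.248 = 0.4905 m.
V = (1/n) R^(2/3) √S = (1/0.014) × 0.4905^(2/3) × √0.0098 = 4.398 m/s. Hydraulic depth D_h = A/T = 1.593/1.555 = 1.025 m.
Froude number Fr = V/√(g·D_h) = 4.398/√(9.81×1.025) = 1.39, which is greater than 1, so the flow is supercritical.

supercritical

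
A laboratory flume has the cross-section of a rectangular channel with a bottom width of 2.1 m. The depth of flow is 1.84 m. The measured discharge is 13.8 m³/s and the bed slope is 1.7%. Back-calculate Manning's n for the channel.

n = 0.0279

Flow area A = b·y = 2.1 × 1.84 = 3.864 m². Wetted perimeter P = b + 2y = 2.1 + 2×1.84 = 5.78 m.
Hydraulic radius R = A/P = 3.864/5.78 = 0.6685 m.
Rearranging Manning's equation: n = (1/Q) A R^(2/3) S^(1/2) = (1/13.8) × 3.864 × 0.6685^(2/3) × √0.017 = 0.0279.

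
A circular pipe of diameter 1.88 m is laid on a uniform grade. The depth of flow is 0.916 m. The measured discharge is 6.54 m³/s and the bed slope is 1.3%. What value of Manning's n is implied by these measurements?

For a circular section of diameter D = 1.88 m at depth y = 0.916 m, the central angle is θ = 2 arccos(1 − 2y/D) = 3.091 rad. Then A = (D²/8)(θ − sin θ) = 1.343 m² and P = Dθ/2 = 2.905 m.
Hydraulic radius R = A/P = 1.343/2.905 = 0.4622 m.
Rearranging Manning's equation: n = (1/Q) A R^(2/3) S^(1/2) = (1/6.54) × 1.343 × 0.4622^(2/3) × √0.013 = 0.014.

n = 0.014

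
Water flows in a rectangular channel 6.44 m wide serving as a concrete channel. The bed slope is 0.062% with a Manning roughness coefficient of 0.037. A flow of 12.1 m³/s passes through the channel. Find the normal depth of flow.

Manning's equation rearranged: A R^(2/3) = nQ / (1·√S) = 0.037 × 12.1 / (√0.00062) = 17.98.
Trying y = 1.93 m: A R^(2/3) = 14.09 — low.
Trying y = 2.93 m: A R^(2/3) = 25.1 — high.
Trying y = 2.3 m: A R^(2/3) = 18.02 — ≈ 17.98.

y_n = 2.3 m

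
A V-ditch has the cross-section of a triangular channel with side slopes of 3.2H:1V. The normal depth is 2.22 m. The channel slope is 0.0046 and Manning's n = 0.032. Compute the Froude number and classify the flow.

subcritical

For a triangular section with side slope z = 3.2: A = zy² = 3.2×2.22² = 15.77 m²; P = 2y√(1+z²) = 2×2.22×3.353 = 14.89 m.
Hydraulic radius R = A/P = 15.77/14.89 = 1.059 m.
V = (1/n) R^(2/3) √S = (1/0.032) × 1.059^(2/3) × √0.0046 = 2.203 m/s. Hydraulic depth D_h = A/T = 15.77/14.21 = 1.11 m.
Froude number Fr = V/√(g·D_h) = 2.203/√(9.81×1.11) = 0.668, which is less than 1, so the flow is subcritical.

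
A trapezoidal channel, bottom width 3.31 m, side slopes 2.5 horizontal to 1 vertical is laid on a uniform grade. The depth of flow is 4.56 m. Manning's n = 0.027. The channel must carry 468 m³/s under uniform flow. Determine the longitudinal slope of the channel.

With bottom width b = 3.31 m and side slope z = 2.5: A = (b + zy)y = (3.31 + 2.5×4.56)×4.56 = 67.08 m²; P = b + 2y√(1+z²) = 3.31 + 2×4.56×2.693 = 27.87 m.
Hydraulic radius R = A/P = 67.08/27.87 = 2.407 m.
From Manning's equation, S = [nQ / (1 A R^(2/3))]² = [0.027 × 468 / (1 × 67.08 × 2.407^(2/3))]² = 0.011.

S = 0.011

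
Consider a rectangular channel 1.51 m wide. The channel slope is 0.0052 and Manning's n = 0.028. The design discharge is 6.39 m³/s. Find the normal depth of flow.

Manning's equation rearranged: A R^(2/3) = nQ / (1·√S) = 0.028 × 6.39 / (√0.0052) = 2.481.
Try y = 2.59 m: A R^(2/3) = 2.734 — too large.
Try y = 1.93 m: A R^(2/3) = 1.939 — too small.
Try y = 2.38 m: A R^(2/3) = 2.48 — close enough.

y_n = 2.38 m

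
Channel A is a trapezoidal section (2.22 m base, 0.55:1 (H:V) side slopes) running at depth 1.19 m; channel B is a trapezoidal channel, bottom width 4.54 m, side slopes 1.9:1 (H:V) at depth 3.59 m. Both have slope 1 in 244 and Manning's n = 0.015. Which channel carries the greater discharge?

Channel A: With bottom width b = 2.22 m and side slope z = 0.55: A = (b + zy)y = (2.22 + 0.55×1.19)×1.19 = 3.421 m²; P = b + 2y√(1+z²) = 2.22 + 2×1.19×1.141 = 4.936 m. Hydraulic radius R = A/P = 3.421/4.936 = 0.693 m. Q_A = (1/0.015)·3.421·0.693^(2/3)·√0.004098 = 11.43 m³/s.
Channel B: With bottom width b = 4.54 m and side slope z = 1.9: A = (b + zy)y = (4.54 + 1.9×3.59)×3.59 = 40.79 m²; P = b + 2y√(1+z²) = 4.54 + 2×3.59×2.147 = 19.96 m. Hydraulic radius R = A/P = 40.79/19.96 = 2.044 m. Q_B = (1/0.015)·40.79·2.044^(2/3)·√0.004098 = 280.3 m³/s.
Q_A = 11.43 m³/s vs Q_B = 280.3 m³/s, so channel B carries more.

channel B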